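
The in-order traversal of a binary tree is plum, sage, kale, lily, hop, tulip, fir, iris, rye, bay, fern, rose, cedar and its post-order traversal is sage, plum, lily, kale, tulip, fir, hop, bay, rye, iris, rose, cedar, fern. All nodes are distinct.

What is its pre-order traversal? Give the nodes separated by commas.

fern, iris, hop, kale, plum, sage, lily, fir, tulip, rye, bay, cedar, rose

The last element of post-order is the root; it splits in-order into left and right subtrees.
Root fern: left subtree has 10 nodes {plum, sage, kale, lily, hop, tulip, fir, iris, rye, bay}, right has 2 {rose, cedar}.
  Root iris: left subtree has 7 nodes {plum, sage, kale, lily, hop, tulip, fir}, right has 2 {rye, bay}.
    Root hop: left subtree has 4 nodes {plum, sage, kale, lily}, right has 2 {tulip, fir}.
      Root kale: left subtree has 2 nodes {plum, sage}, right has 1 {lily}.
        Root plum: left subtree has 0 nodes { }, right has 1 {sage}.
      Root fir: left subtree has 1 node {tulip}, right has 0 { }.
    Root rye: left subtree has 0 nodes { }, right has 1 {bay}.
  Root cedar: left subtree has 1 node {rose}, right has 0 { }.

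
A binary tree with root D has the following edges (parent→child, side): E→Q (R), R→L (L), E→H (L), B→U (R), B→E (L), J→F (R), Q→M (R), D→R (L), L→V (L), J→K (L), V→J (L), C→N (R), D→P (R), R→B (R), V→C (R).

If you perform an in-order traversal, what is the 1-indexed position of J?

In-order visits the left subtree, then the node, then the right subtree.
At D: go left to R.
  At R: go left to L.
    At L: go left to V.
      At V: go left to J.
        At J: go left to K.
          K is a leaf — visit K.
        Visit J.
        At J: go right to F.
          F is a leaf — visit F.
      Visit V.
      At V: go right to C.
        At C: no left child.
        Visit C.
        At C: go right to N.
          N is a leaf — visit N.
    Visit L.
    At L: no right child.
  Visit R.
  At R: go right to B.
    At B: go left to E.
      At E: go left to H.
        H is a leaf — visit H.
      Visit E.
      At E: go right to Q.
        At Q: no left child.
        Visit Q.
        At Q: go right to M.
          M is a leaf — visit M.
    Visit B.
    At B: go right to U.
      U is a leaf — visit U.
Visit D.
At D: go right to P.
  P is a leaf — visit P.
Full in-order sequence: K, J, F, V, C, N, L, R, H, E, Q, M, B, U, D, P.

2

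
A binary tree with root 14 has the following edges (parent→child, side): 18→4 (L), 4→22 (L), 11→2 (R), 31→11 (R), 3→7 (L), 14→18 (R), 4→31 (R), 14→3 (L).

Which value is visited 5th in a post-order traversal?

11

Post-order visits the left subtree, then the right subtree, then the node.
At 14: go left to 3.
  At 3: go left to 7.
    7 is a leaf — visit 7.
  At 3: no right child.
  Visit 3.
At 14: go right to 18.
  At 18: go left to 4.
    At 4: go left to 22.
      22 is a leaf — visit 22.
    At 4: go right to 31.
      At 31: no left child.
      At 31: go right to 11.
        At 11: no left child.
        At 11: go right to 2.
          2 is a leaf — visit 2.
        Visit 11.
      Visit 31.
    Visit 4.
  At 18: no right child.
  Visit 18.
Visit 14.
Full post-order sequence: 7, 3, 22, 2, 11, 31, 4, 18, 14.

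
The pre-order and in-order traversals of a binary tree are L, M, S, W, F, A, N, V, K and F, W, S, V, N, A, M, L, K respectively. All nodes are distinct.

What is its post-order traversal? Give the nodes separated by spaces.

The first element of pre-order is the root; it splits in-order into left and right subtrees.
Root L: left subtree has 7 nodes {F, W, S, V, N, A, M}, right has 1 {K}.
  Root M: left subtree has 6 nodes {F, W, S, V, N, A}, right has 0 { }.
    Root S: left subtree has 2 nodes {F, W}, right has 3 {V, N, A}.
      Root W: left subtree has 1 node {F}, right has 0 { }.
      Root A: left subtree has 2 nodes {V, N}, right has 0 { }.
        Root N: left subtree has 1 node {V}, right has 0 { }.

F W V N A S M K L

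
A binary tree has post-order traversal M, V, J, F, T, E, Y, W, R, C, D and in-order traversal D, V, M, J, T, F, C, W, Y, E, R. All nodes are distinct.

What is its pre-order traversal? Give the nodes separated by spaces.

The last element of post-order is the root; it splits in-order into left and right subtrees.
Root D: left subtree has 0 nodes { }, right has 10 {V, M, J, T, F, C, W, Y, E, R}.
  Root C: left subtree has 5 nodes {V, M, J, T, F}, right has 4 {W, Y, E, R}.
    Root T: left subtree has 3 nodes {V, M, J}, right has 1 {F}.
      Root J: left subtree has 2 nodes {V, M}, right has 0 { }.
        Root V: left subtree has 0 nodes { }, right has 1 {M}.
    Root R: left subtree has 3 nodes {W, Y, E}, right has 0 { }.
      Root W: left subtree has 0 nodes { }, right has 2 {Y, E}.
        Root Y: left subtree has 0 nodes { }, right has 1 {E}.

D C T J V M F R W Y E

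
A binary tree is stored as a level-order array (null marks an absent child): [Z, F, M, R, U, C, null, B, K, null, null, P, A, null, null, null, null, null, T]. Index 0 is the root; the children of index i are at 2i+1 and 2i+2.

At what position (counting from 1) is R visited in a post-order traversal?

Post-order visits the left subtree, then the right subtree, then the node.
At Z: go left to F.
  At F: go left to R.
    At R: go left to B.
      B is a leaf — visit B.
    At R: go right to K.
      At K: no left child.
      At K: go right to T.
        T is a leaf — visit T.
      Visit K.
    Visit R.
  At F: go right to U.
    U is a leaf — visit U.
  Visit F.
At Z: go right to M.
  At M: go left to C.
    At C: go left to P.
      P is a leaf — visit P.
    At C: go right to A.
      A is a leaf — visit A.
    Visit C.
  At M: no right child.
  Visit M.
Visit Z.
Full post-order sequence: B, T, K, R, U, F, P, A, C, M, Z.

4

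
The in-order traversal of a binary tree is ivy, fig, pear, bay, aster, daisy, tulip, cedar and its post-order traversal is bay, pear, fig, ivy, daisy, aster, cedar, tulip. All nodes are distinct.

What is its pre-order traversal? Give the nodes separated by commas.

tulip, aster, ivy, fig, pear, bay, daisy, cedar

The last element of post-order is the root; it splits in-order into left and right subtrees.
Root tulip: left subtree has 6 nodes {ivy, fig, pear, bay, aster, daisy}, right has 1 {cedar}.
  Root aster: left subtree has 4 nodes {ivy, fig, pear, bay}, right has 1 {daisy}.
    Root ivy: left subtree has 0 nodes { }, right has 3 {fig, pear, bay}.
      Root fig: left subtree has 0 nodes { }, right has 2 {pear, bay}.
        Root pear: left subtree has 0 nodes { }, right has 1 {bay}.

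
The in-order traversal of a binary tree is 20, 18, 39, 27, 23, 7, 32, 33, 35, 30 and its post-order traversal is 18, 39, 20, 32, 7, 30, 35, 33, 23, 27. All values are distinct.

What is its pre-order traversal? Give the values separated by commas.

The last element of post-order is the root; it splits in-order into left and right subtrees.
Root 27: left subtree has 3 nodes {20, 18, 39}, right has 6 {23, 7, 32, 33, 35, 30}.
  Root 20: left subtree has 0 nodes { }, right has 2 {18, 39}.
    Root 39: left subtree has 1 node {18}, right has 0 { }.
  Root 23: left subtree has 0 nodes { }, right has 5 {7, 32, 33, 35, 30}.
    Root 33: left subtree has 2 nodes {7, 32}, right has 2 {35, 30}.
      Root 7: left subtree has 0 nodes { }, right has 1 {32}.
      Root 35: left subtree has 0 nodes { }, right has 1 {30}.

27, 20, 39, 18, 23, 33, 7, 32, 35, 30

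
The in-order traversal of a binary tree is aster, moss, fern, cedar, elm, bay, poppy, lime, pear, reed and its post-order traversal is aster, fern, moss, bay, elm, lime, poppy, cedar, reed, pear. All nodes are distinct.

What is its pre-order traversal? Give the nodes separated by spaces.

The last element of post-order is the root; it splits in-order into left and right subtrees.
Root pear: left subtree has 8 nodes {aster, moss, fern, cedar, elm, bay, poppy, lime}, right has 1 {reed}.
  Root cedar: left subtree has 3 nodes {aster, moss, fern}, right has 4 {elm, bay, poppy, lime}.
    Root moss: left subtree has 1 node {aster}, right has 1 {fern}.
    Root poppy: left subtree has 2 nodes {elm, bay}, right has 1 {lime}.
      Root elm: left subtree has 0 nodes { }, right has 1 {bay}.

pear cedar moss aster fern poppy elm bay lime reed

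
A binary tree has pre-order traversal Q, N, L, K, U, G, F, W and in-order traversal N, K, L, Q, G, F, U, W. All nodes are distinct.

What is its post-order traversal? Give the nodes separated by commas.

The first element of pre-order is the root; it splits in-order into left and right subtrees.
Root Q: left subtree has 3 nodes {N, K, L}, right has 4 {G, F, U, W}.
  Root N: left subtree has 0 nodes { }, right has 2 {K, L}.
    Root L: left subtree has 1 node {K}, right has 0 { }.
  Root U: left subtree has 2 nodes {G, F}, right has 1 {W}.
    Root G: left subtree has 0 nodes { }, right has 1 {F}.

K, L, N, F, G, W, U, Q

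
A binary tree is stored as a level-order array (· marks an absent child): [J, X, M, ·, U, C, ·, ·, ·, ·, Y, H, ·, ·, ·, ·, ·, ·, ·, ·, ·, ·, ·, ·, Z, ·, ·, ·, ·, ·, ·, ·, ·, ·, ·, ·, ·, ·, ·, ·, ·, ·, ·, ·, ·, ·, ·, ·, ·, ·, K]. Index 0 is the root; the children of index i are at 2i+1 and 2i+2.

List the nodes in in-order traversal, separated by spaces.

In-order visits the left subtree, then the node, then the right subtree.
At J: go left to X.
  At X: no left child.
  Visit X.
  At X: go right to U.
    At U: no left child.
    Visit U.
    At U: go right to Y.
      Y is a leaf — visit Y.
Visit J.
At J: go right to M.
  At M: go left to C.
    At C: go left to H.
      At H: no left child.
      Visit H.
      At H: go right to Z.
        At Z: no left child.
        Visit Z.
        At Z: go right to K.
          K is a leaf — visit K.
    Visit C.
    At C: no right child.
  Visit M.
  At M: no right child.

X U Y J H Z K C M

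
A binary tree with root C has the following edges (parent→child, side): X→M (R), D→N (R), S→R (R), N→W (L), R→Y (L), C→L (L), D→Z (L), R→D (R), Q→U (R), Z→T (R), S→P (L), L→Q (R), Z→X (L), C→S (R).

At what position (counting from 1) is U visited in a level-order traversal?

Level-order visits nodes level by level from the root, left to right within each level.
Level 0: C
Level 1: L, S
Level 2: Q, P, R
Level 3: U, Y, D
Level 4: Z, N
Level 5: X, T, W
Level 6: M
Full level-order sequence: C, L, S, Q, P, R, U, Y, D, Z, N, X, T, W, M.

7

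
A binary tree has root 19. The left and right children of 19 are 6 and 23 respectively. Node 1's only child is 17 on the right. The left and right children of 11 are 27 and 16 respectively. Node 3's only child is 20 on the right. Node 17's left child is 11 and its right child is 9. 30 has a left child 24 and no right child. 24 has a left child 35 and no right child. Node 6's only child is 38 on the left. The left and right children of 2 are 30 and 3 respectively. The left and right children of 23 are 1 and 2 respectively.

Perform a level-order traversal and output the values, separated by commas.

19, 6, 23, 38, 1, 2, 17, 30, 3, 11, 9, 24, 20, 27, 16, 35

Level-order visits nodes level by level from the root, left to right within each level.
Level 0: 19
Level 1: 6, 23
Level 2: 38, 1, 2
Level 3: 17, 30, 3
Level 4: 11, 9, 24, 20
Level 5: 27, 16, 35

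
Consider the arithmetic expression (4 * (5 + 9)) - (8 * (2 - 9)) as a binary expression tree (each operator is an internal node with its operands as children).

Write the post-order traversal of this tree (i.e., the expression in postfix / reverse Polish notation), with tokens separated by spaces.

Post-order on an expression tree gives postfix notation: for each operator, emit left operand, right operand, then the operator.

4 5 9 + * 8 2 9 - * -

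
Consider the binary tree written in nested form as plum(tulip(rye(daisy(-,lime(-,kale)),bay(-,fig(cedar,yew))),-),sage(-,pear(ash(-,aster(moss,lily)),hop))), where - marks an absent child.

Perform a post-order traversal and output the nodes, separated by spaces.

Post-order visits the left subtree, then the right subtree, then the node.
At plum: go left to tulip.
  At tulip: go left to rye.
    At rye: go left to daisy.
      At daisy: no left child.
      At daisy: go right to lime.
        At lime: no left child.
        At lime: go right to kale.
          kale is a leaf — visit kale.
        Visit lime.
      Visit daisy.
    At rye: go right to bay.
      At bay: no left child.
      At bay: go right to fig.
        At fig: go left to cedar.
          cedar is a leaf — visit cedar.
        At fig: go right to yew.
          yew is a leaf — visit yew.
        Visit fig.
      Visit bay.
    Visit rye.
  At tulip: no right child.
  Visit tulip.
At plum: go right to sage.
  At sage: no left child.
  At sage: go right to pear.
    At pear: go left to ash.
      At ash: no left child.
      At ash: go right to aster.
        At aster: go left to moss.
          moss is a leaf — visit moss.
        At aster: go right to lily.
          lily is a leaf — visit lily.
        Visit aster.
      Visit ash.
    At pear: go right to hop.
      hop is a leaf — visit hop.
    Visit pear.
  Visit sage.
Visit plum.

kale lime daisy cedar yew fig bay rye tulip moss lily aster ash hop pear sage plum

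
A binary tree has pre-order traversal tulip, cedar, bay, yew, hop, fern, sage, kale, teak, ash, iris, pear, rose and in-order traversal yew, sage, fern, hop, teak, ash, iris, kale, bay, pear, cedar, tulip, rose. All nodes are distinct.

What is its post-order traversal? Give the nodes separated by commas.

sage, fern, iris, ash, teak, kale, hop, yew, pear, bay, cedar, rose, tulip

The first element of pre-order is the root; it splits in-order into left and right subtrees.
Root tulip: left subtree has 11 nodes {yew, sage, fern, hop, teak, ash, iris, kale, bay, pear, cedar}, right has 1 {rose}.
  Root cedar: left subtree has 10 nodes {yew, sage, fern, hop, teak, ash, iris, kale, bay, pear}, right has 0 { }.
    Root bay: left subtree has 8 nodes {yew, sage, fern, hop, teak, ash, iris, kale}, right has 1 {pear}.
      Root yew: left subtree has 0 nodes { }, right has 7 {sage, fern, hop, teak, ash, iris, kale}.
        Root hop: left subtree has 2 nodes {sage, fern}, right has 4 {teak, ash, iris, kale}.
          Root fern: left subtree has 1 node {sage}, right has 0 { }.
          Root kale: left subtree has 3 nodes {teak, ash, iris}, right has 0 { }.
            Root teak: left subtree has 0 nodes { }, right has 2 {ash, iris}.
              Root ash: left subtree has 0 nodes { }, right has 1 {iris}.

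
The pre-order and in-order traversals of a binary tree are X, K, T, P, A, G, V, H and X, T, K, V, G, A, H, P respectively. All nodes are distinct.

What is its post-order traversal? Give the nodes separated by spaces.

The first element of pre-order is the root; it splits in-order into left and right subtrees.
Root X: left subtree has 0 nodes { }, right has 7 {T, K, V, G, A, H, P}.
  Root K: left subtree has 1 node {T}, right has 5 {V, G, A, H, P}.
    Root P: left subtree has 4 nodes {V, G, A, H}, right has 0 { }.
      Root A: left subtree has 2 nodes {V, G}, right has 1 {H}.
        Root G: left subtree has 1 node {V}, right has 0 { }.

T V G H A P K X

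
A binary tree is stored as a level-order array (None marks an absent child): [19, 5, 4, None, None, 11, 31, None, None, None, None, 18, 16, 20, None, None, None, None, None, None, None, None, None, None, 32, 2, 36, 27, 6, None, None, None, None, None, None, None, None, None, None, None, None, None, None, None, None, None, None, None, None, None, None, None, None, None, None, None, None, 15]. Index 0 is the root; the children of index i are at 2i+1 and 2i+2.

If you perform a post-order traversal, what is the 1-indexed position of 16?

6

Post-order visits the left subtree, then the right subtree, then the node.
At 19: go left to 5.
  5 is a leaf — visit 5.
At 19: go right to 4.
  At 4: go left to 11.
    At 11: go left to 18.
      At 18: no left child.
      At 18: go right to 32.
        32 is a leaf — visit 32.
      Visit 18.
    At 11: go right to 16.
      At 16: go left to 2.
        2 is a leaf — visit 2.
      At 16: go right to 36.
        36 is a leaf — visit 36.
      Visit 16.
    Visit 11.
  At 4: go right to 31.
    At 31: go left to 20.
      At 20: go left to 27.
        27 is a leaf — visit 27.
      At 20: go right to 6.
        At 6: go left to 15.
          15 is a leaf — visit 15.
        At 6: no right child.
        Visit 6.
      Visit 20.
    At 31: no right child.
    Visit 31.
  Visit 4.
Visit 19.
Full post-order sequence: 5, 32, 18, 2, 36, 16, 11, 27, 15, 6, 20, 31, 4, 19.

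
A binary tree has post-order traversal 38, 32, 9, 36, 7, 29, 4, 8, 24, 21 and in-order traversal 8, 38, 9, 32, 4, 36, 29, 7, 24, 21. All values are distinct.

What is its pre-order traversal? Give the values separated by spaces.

21 24 8 4 9 38 32 29 36 7

The last element of post-order is the root; it splits in-order into left and right subtrees.
Root 21: left subtree has 9 nodes {8, 38, 9, 32, 4, 36, 29, 7, 24}, right has 0 { }.
  Root 24: left subtree has 8 nodes {8, 38, 9, 32, 4, 36, 29, 7}, right has 0 { }.
    Root 8: left subtree has 0 nodes { }, right has 7 {38, 9, 32, 4, 36, 29, 7}.
      Root 4: left subtree has 3 nodes {38, 9, 32}, right has 3 {36, 29, 7}.
        Root 9: left subtree has 1 node {38}, right has 1 {32}.
        Root 29: left subtree has 1 node {36}, right has 1 {7}.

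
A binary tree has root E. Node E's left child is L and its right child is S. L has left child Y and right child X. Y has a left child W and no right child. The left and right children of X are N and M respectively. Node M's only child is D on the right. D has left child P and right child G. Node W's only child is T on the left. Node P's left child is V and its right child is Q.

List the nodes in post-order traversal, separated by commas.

T, W, Y, N, V, Q, P, G, D, M, X, L, S, E

Post-order visits the left subtree, then the right subtree, then the node.
At E: go left to L.
  At L: go left to Y.
    At Y: go left to W.
      At W: go left to T.
        T is a leaf — visit T.
      At W: no right child.
      Visit W.
    At Y: no right child.
    Visit Y.
  At L: go right to X.
    At X: go left to N.
      N is a leaf — visit N.
    At X: go right to M.
      At M: no left child.
      At M: go right to D.
        At D: go left to P.
          At P: go left to V.
            V is a leaf — visit V.
          At P: go right to Q.
            Q is a leaf — visit Q.
          Visit P.
        At D: go right to G.
          G is a leaf — visit G.
        Visit D.
      Visit M.
    Visit X.
  Visit L.
At E: go right to S.
  S is a leaf — visit S.
Visit E.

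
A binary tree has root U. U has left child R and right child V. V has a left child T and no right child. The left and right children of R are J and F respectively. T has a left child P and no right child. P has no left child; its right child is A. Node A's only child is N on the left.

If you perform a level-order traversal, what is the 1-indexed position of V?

Level-order visits nodes level by level from the root, left to right within each level.
Level 0: U
Level 1: R, V
Level 2: J, F, T
Level 3: P
Level 4: A
Level 5: N
Full level-order sequence: U, R, V, J, F, T, P, A, N.

3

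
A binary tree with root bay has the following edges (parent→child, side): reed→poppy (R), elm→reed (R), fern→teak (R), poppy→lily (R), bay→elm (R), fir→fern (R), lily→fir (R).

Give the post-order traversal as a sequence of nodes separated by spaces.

Post-order visits the left subtree, then the right subtree, then the node.
At bay: no left child.
At bay: go right to elm.
  At elm: no left child.
  At elm: go right to reed.
    At reed: no left child.
    At reed: go right to poppy.
      At poppy: no left child.
      At poppy: go right to lily.
        At lily: no left child.
        At lily: go right to fir.
          At fir: no left child.
          At fir: go right to fern.
            At fern: no left child.
            At fern: go right to teak.
              teak is a leaf — visit teak.
            Visit fern.
          Visit fir.
        Visit lily.
      Visit poppy.
    Visit reed.
  Visit elm.
Visit bay.

teak fern fir lily poppy reed elm bay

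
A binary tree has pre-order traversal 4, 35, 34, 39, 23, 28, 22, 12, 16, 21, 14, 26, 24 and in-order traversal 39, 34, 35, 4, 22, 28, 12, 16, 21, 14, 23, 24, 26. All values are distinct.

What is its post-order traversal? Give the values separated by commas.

The first element of pre-order is the root; it splits in-order into left and right subtrees.
Root 4: left subtree has 3 nodes {39, 34, 35}, right has 9 {22, 28, 12, 16, 21, 14, 23, 24, 26}.
  Root 35: left subtree has 2 nodes {39, 34}, right has 0 { }.
    Root 34: left subtree has 1 node {39}, right has 0 { }.
  Root 23: left subtree has 6 nodes {22, 28, 12, 16, 21, 14}, right has 2 {24, 26}.
    Root 28: left subtree has 1 node {22}, right has 4 {12, 16, 21, 14}.
      Root 12: left subtree has 0 nodes { }, right has 3 {16, 21, 14}.
        Root 16: left subtree has 0 nodes { }, right has 2 {21, 14}.
          Root 21: left subtree has 0 nodes { }, right has 1 {14}.
    Root 26: left subtree has 1 node {24}, right has 0 { }.

39, 34, 35, 22, 14, 21, 16, 12, 28, 24, 26, 23, 4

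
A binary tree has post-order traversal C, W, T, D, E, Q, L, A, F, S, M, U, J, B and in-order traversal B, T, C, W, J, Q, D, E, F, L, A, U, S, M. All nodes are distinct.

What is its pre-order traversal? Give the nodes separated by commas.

The last element of post-order is the root; it splits in-order into left and right subtrees.
Root B: left subtree has 0 nodes { }, right has 13 {T, C, W, J, Q, D, E, F, L, A, U, S, M}.
  Root J: left subtree has 3 nodes {T, C, W}, right has 9 {Q, D, E, F, L, A, U, S, M}.
    Root T: left subtree has 0 nodes { }, right has 2 {C, W}.
      Root W: left subtree has 1 node {C}, right has 0 { }.
    Root U: left subtree has 6 nodes {Q, D, E, F, L, A}, right has 2 {S, M}.
      Root F: left subtree has 3 nodes {Q, D, E}, right has 2 {L, A}.
        Root Q: left subtree has 0 nodes { }, right has 2 {D, E}.
          Root E: left subtree has 1 node {D}, right has 0 { }.
        Root A: left subtree has 1 node {L}, right has 0 { }.
      Root M: left subtree has 1 node {S}, right has 0 { }.

B, J, T, W, C, U, F, Q, E, D, A, L, M, S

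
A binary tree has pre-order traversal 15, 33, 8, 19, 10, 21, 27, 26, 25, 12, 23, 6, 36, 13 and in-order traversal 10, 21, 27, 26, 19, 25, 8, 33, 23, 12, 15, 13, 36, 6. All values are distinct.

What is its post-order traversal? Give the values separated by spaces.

26 27 21 10 25 19 8 23 12 33 13 36 6 15

The first element of pre-order is the root; it splits in-order into left and right subtrees.
Root 15: left subtree has 10 nodes {10, 21, 27, 26, 19, 25, 8, 33, 23, 12}, right has 3 {13, 36, 6}.
  Root 33: left subtree has 7 nodes {10, 21, 27, 26, 19, 25, 8}, right has 2 {23, 12}.
    Root 8: left subtree has 6 nodes {10, 21, 27, 26, 19, 25}, right has 0 { }.
      Root 19: left subtree has 4 nodes {10, 21, 27, 26}, right has 1 {25}.
        Root 10: left subtree has 0 nodes { }, right has 3 {21, 27, 26}.
          Root 21: left subtree has 0 nodes { }, right has 2 {27, 26}.
            Root 27: left subtree has 0 nodes { }, right has 1 {26}.
    Root 12: left subtree has 1 node {23}, right has 0 { }.
  Root 6: left subtree has 2 nodes {13, 36}, right has 0 { }.
    Root 36: left subtree has 1 node {13}, right has 0 { }.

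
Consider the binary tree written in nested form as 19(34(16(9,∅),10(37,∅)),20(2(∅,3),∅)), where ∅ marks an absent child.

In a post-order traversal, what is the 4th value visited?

10

Post-order visits the left subtree, then the right subtree, then the node.
At 19: go left to 34.
  At 34: go left to 16.
    At 16: go left to 9.
      9 is a leaf — visit 9.
    At 16: no right child.
    Visit 16.
  At 34: go right to 10.
    At 10: go left to 37.
      37 is a leaf — visit 37.
    At 10: no right child.
    Visit 10.
  Visit 34.
At 19: go right to 20.
  At 20: go left to 2.
    At 2: no left child.
    At 2: go right to 3.
      3 is a leaf — visit 3.
    Visit 2.
  At 20: no right child.
  Visit 20.
Visit 19.
Full post-order sequence: 9, 16, 37, 10, 34, 3, 2, 20, 19.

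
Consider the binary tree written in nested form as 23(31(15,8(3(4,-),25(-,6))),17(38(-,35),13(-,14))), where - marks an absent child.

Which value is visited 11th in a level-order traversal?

14

Level-order visits nodes level by level from the root, left to right within each level.
Level 0: 23
Level 1: 31, 17
Level 2: 15, 8, 38, 13
Level 3: 3, 25, 35, 14
Level 4: 4, 6
Full level-order sequence: 23, 31, 17, 15, 8, 38, 13, 3, 25, 35, 14, 4, 6.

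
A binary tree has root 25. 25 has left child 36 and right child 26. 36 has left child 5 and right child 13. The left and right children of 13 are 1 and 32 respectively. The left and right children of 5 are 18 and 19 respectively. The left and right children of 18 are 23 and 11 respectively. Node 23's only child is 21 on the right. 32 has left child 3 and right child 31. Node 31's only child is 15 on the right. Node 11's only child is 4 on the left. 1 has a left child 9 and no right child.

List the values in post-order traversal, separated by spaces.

21 23 4 11 18 19 5 9 1 3 15 31 32 13 36 26 25

Post-order visits the left subtree, then the right subtree, then the node.
At 25: go left to 36.
  At 36: go left to 5.
    At 5: go left to 18.
      At 18: go left to 23.
        At 23: no left child.
        At 23: go right to 21.
          21 is a leaf — visit 21.
        Visit 23.
      At 18: go right to 11.
        At 11: go left to 4.
          4 is a leaf — visit 4.
        At 11: no right child.
        Visit 11.
      Visit 18.
    At 5: go right to 19.
      19 is a leaf — visit 19.
    Visit 5.
  At 36: go right to 13.
    At 13: go left to 1.
      At 1: go left to 9.
        9 is a leaf — visit 9.
      At 1: no right child.
      Visit 1.
    At 13: go right to 32.
      At 32: go left to 3.
        3 is a leaf — visit 3.
      At 32: go right to 31.
        At 31: no left child.
        At 31: go right to 15.
          15 is a leaf — visit 15.
        Visit 31.
      Visit 32.
    Visit 13.
  Visit 36.
At 25: go right to 26.
  26 is a leaf — visit 26.
Visit 25.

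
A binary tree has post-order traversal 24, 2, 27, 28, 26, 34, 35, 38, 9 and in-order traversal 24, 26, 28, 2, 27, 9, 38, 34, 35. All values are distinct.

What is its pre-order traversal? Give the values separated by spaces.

The last element of post-order is the root; it splits in-order into left and right subtrees.
Root 9: left subtree has 5 nodes {24, 26, 28, 2, 27}, right has 3 {38, 34, 35}.
  Root 26: left subtree has 1 node {24}, right has 3 {28, 2, 27}.
    Root 28: left subtree has 0 nodes { }, right has 2 {2, 27}.
      Root 27: left subtree has 1 node {2}, right has 0 { }.
  Root 38: left subtree has 0 nodes { }, right has 2 {34, 35}.
    Root 35: left subtree has 1 node {34}, right has 0 { }.

9 26 24 28 27 2 38 35 34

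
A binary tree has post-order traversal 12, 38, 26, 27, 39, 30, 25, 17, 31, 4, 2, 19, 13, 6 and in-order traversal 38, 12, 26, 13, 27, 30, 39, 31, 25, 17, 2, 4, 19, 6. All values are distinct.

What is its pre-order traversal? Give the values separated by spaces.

The last element of post-order is the root; it splits in-order into left and right subtrees.
Root 6: left subtree has 13 nodes {38, 12, 26, 13, 27, 30, 39, 31, 25, 17, 2, 4, 19}, right has 0 { }.
  Root 13: left subtree has 3 nodes {38, 12, 26}, right has 9 {27, 30, 39, 31, 25, 17, 2, 4, 19}.
    Root 26: left subtree has 2 nodes {38, 12}, right has 0 { }.
      Root 38: left subtree has 0 nodes { }, right has 1 {12}.
    Root 19: left subtree has 8 nodes {27, 30, 39, 31, 25, 17, 2, 4}, right has 0 { }.
      Root 2: left subtree has 6 nodes {27, 30, 39, 31, 25, 17}, right has 1 {4}.
        Root 31: left subtree has 3 nodes {27, 30, 39}, right has 2 {25, 17}.
          Root 30: left subtree has 1 node {27}, right has 1 {39}.
          Root 17: left subtree has 1 node {25}, right has 0 { }.

6 13 26 38 12 19 2 31 30 27 39 17 25 4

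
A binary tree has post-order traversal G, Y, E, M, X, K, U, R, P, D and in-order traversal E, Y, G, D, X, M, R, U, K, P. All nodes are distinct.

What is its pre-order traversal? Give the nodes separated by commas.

The last element of post-order is the root; it splits in-order into left and right subtrees.
Root D: left subtree has 3 nodes {E, Y, G}, right has 6 {X, M, R, U, K, P}.
  Root E: left subtree has 0 nodes { }, right has 2 {Y, G}.
    Root Y: left subtree has 0 nodes { }, right has 1 {G}.
  Root P: left subtree has 5 nodes {X, M, R, U, K}, right has 0 { }.
    Root R: left subtree has 2 nodes {X, M}, right has 2 {U, K}.
      Root X: left subtree has 0 nodes { }, right has 1 {M}.
      Root U: left subtree has 0 nodes { }, right has 1 {K}.

D, E, Y, G, P, R, X, M, U, K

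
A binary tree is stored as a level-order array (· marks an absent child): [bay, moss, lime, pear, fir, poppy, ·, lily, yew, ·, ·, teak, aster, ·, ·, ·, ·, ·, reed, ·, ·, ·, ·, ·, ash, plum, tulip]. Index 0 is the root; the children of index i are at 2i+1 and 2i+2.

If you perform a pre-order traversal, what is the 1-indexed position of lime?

8

Pre-order visits the node, then its left subtree, then its right subtree.
Visit bay.
At bay: go left to moss.
  Visit moss.
  At moss: go left to pear.
    Visit pear.
    At pear: go left to lily.
      lily is a leaf — visit lily.
    At pear: go right to yew.
      Visit yew.
      At yew: no left child.
      At yew: go right to reed.
        reed is a leaf — visit reed.
  At moss: go right to fir.
    fir is a leaf — visit fir.
At bay: go right to lime.
  Visit lime.
  At lime: go left to poppy.
    Visit poppy.
    At poppy: go left to teak.
      Visit teak.
      At teak: no left child.
      At teak: go right to ash.
        ash is a leaf — visit ash.
    At poppy: go right to aster.
      Visit aster.
      At aster: go left to plum.
        plum is a leaf — visit plum.
      At aster: go right to tulip.
        tulip is a leaf — visit tulip.
  At lime: no right child.
Full pre-order sequence: bay, moss, pear, lily, yew, reed, fir, lime, poppy, teak, ash, aster, plum, tulip.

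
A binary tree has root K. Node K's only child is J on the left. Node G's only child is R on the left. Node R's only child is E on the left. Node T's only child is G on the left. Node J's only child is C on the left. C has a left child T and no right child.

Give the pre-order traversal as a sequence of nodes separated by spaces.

Pre-order visits the node, then its left subtree, then its right subtree.
Visit K.
At K: go left to J.
  Visit J.
  At J: go left to C.
    Visit C.
    At C: go left to T.
      Visit T.
      At T: go left to G.
        Visit G.
        At G: go left to R.
          Visit R.
          At R: go left to E.
            E is a leaf — visit E.
          At R: no right child.
        At G: no right child.
      At T: no right child.
    At C: no right child.
  At J: no right child.
At K: no right child.

K J C T G R E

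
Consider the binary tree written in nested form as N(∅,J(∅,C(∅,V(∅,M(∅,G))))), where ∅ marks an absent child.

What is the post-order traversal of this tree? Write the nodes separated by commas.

Post-order visits the left subtree, then the right subtree, then the node.
At N: no left child.
At N: go right to J.
  At J: no left child.
  At J: go right to C.
    At C: no left child.
    At C: go right to V.
      At V: no left child.
      At V: go right to M.
        At M: no left child.
        At M: go right to G.
          G is a leaf — visit G.
        Visit M.
      Visit V.
    Visit C.
  Visit J.
Visit N.

G, M, V, C, J, N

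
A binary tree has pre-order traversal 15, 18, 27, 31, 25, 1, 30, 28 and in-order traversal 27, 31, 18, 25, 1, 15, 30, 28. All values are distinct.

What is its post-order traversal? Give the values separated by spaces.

31 27 1 25 18 28 30 15

The first element of pre-order is the root; it splits in-order into left and right subtrees.
Root 15: left subtree has 5 nodes {27, 31, 18, 25, 1}, right has 2 {30, 28}.
  Root 18: left subtree has 2 nodes {27, 31}, right has 2 {25, 1}.
    Root 27: left subtree has 0 nodes { }, right has 1 {31}.
    Root 25: left subtree has 0 nodes { }, right has 1 {1}.
  Root 30: left subtree has 0 nodes { }, right has 1 {28}.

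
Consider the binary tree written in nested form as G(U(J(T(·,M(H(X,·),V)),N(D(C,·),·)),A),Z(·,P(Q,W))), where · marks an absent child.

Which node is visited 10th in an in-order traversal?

In-order visits the left subtree, then the node, then the right subtree.
At G: go left to U.
  At U: go left to J.
    At J: go left to T.
      At T: no left child.
      Visit T.
      At T: go right to M.
        At M: go left to H.
          At H: go left to X.
            X is a leaf — visit X.
          Visit H.
          At H: no right child.
        Visit M.
        At M: go right to V.
          V is a leaf — visit V.
    Visit J.
    At J: go right to N.
      At N: go left to D.
        At D: go left to C.
          C is a leaf — visit C.
        Visit D.
        At D: no right child.
      Visit N.
      At N: no right child.
  Visit U.
  At U: go right to A.
    A is a leaf — visit A.
Visit G.
At G: go right to Z.
  At Z: no left child.
  Visit Z.
  At Z: go right to P.
    At P: go left to Q.
      Q is a leaf — visit Q.
    Visit P.
    At P: go right to W.
      W is a leaf — visit W.
Full in-order sequence: T, X, H, M, V, J, C, D, N, U, A, G, Z, Q, P, W.

U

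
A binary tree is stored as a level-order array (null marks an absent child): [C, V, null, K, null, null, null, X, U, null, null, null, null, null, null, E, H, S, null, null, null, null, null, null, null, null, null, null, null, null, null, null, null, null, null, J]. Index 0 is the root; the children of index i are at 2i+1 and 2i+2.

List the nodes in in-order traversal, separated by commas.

E, X, H, K, J, S, U, V, C

In-order visits the left subtree, then the node, then the right subtree.
At C: go left to V.
  At V: go left to K.
    At K: go left to X.
      At X: go left to E.
        E is a leaf — visit E.
      Visit X.
      At X: go right to H.
        H is a leaf — visit H.
    Visit K.
    At K: go right to U.
      At U: go left to S.
        At S: go left to J.
          J is a leaf — visit J.
        Visit S.
        At S: no right child.
      Visit U.
      At U: no right child.
  Visit V.
  At V: no right child.
Visit C.
At C: no right child.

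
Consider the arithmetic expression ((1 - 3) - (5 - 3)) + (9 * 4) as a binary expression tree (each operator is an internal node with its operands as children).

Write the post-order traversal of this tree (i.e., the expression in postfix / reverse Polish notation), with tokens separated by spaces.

Post-order on an expression tree gives postfix notation: for each operator, emit left operand, right operand, then the operator.

1 3 - 5 3 - - 9 4 * +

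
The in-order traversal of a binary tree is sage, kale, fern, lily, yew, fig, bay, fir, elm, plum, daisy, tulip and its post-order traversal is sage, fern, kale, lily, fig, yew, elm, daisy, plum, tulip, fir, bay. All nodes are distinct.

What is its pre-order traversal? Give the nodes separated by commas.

bay, yew, lily, kale, sage, fern, fig, fir, tulip, plum, elm, daisy

The last element of post-order is the root; it splits in-order into left and right subtrees.
Root bay: left subtree has 6 nodes {sage, kale, fern, lily, yew, fig}, right has 5 {fir, elm, plum, daisy, tulip}.
  Root yew: left subtree has 4 nodes {sage, kale, fern, lily}, right has 1 {fig}.
    Root lily: left subtree has 3 nodes {sage, kale, fern}, right has 0 { }.
      Root kale: left subtree has 1 node {sage}, right has 1 {fern}.
  Root fir: left subtree has 0 nodes { }, right has 4 {elm, plum, daisy, tulip}.
    Root tulip: left subtree has 3 nodes {elm, plum, daisy}, right has 0 { }.
      Root plum: left subtree has 1 node {elm}, right has 1 {daisy}.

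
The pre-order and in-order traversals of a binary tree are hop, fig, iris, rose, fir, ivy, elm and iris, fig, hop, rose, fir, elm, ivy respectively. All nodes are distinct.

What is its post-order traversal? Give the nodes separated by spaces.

iris fig elm ivy fir rose hop

The first element of pre-order is the root; it splits in-order into left and right subtrees.
Root hop: left subtree has 2 nodes {iris, fig}, right has 4 {rose, fir, elm, ivy}.
  Root fig: left subtree has 1 node {iris}, right has 0 { }.
  Root rose: left subtree has 0 nodes { }, right has 3 {fir, elm, ivy}.
    Root fir: left subtree has 0 nodes { }, right has 2 {elm, ivy}.
      Root ivy: left subtree has 1 node {elm}, right has 0 { }.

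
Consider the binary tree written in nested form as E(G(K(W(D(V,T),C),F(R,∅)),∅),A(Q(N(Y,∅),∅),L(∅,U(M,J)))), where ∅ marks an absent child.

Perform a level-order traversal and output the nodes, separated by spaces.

Level-order visits nodes level by level from the root, left to right within each level.
Level 0: E
Level 1: G, A
Level 2: K, Q, L
Level 3: W, F, N, U
Level 4: D, C, R, Y, M, J
Level 5: V, T

E G A K Q L W F N U D C R Y M J V T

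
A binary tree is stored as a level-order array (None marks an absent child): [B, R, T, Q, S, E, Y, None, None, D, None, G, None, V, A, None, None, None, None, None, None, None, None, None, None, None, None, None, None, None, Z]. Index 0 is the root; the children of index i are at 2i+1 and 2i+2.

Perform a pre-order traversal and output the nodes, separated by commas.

B, R, Q, S, D, T, E, G, Y, V, A, Z

Pre-order visits the node, then its left subtree, then its right subtree.
Visit B.
At B: go left to R.
  Visit R.
  At R: go left to Q.
    Q is a leaf — visit Q.
  At R: go right to S.
    Visit S.
    At S: go left to D.
      D is a leaf — visit D.
    At S: no right child.
At B: go right to T.
  Visit T.
  At T: go left to E.
    Visit E.
    At E: go left to G.
      G is a leaf — visit G.
    At E: no right child.
  At T: go right to Y.
    Visit Y.
    At Y: go left to V.
      V is a leaf — visit V.
    At Y: go right to A.
      Visit A.
      At A: no left child.
      At A: go right to Z.
        Z is a leaf — visit Z.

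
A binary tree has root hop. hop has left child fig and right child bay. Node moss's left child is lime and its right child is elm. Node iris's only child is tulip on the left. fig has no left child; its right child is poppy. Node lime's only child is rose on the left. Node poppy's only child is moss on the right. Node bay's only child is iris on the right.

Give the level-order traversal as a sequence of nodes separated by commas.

Level-order visits nodes level by level from the root, left to right within each level.
Level 0: hop
Level 1: fig, bay
Level 2: poppy, iris
Level 3: moss, tulip
Level 4: lime, elm
Level 5: rose

hop, fig, bay, poppy, iris, moss, tulip, lime, elm, rose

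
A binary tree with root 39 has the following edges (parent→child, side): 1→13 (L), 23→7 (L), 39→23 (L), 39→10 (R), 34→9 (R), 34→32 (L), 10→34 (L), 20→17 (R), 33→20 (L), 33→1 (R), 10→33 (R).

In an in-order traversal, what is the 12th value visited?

In-order visits the left subtree, then the node, then the right subtree.
At 39: go left to 23.
  At 23: go left to 7.
    7 is a leaf — visit 7.
  Visit 23.
  At 23: no right child.
Visit 39.
At 39: go right to 10.
  At 10: go left to 34.
    At 34: go left to 32.
      32 is a leaf — visit 32.
    Visit 34.
    At 34: go right to 9.
      9 is a leaf — visit 9.
  Visit 10.
  At 10: go right to 33.
    At 33: go left to 20.
      At 20: no left child.
      Visit 20.
      At 20: go right to 17.
        17 is a leaf — visit 17.
    Visit 33.
    At 33: go right to 1.
      At 1: go left to 13.
        13 is a leaf — visit 13.
      Visit 1.
      At 1: no right child.
Full in-order sequence: 7, 23, 39, 32, 34, 9, 10, 20, 17, 33, 13, 1.

1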